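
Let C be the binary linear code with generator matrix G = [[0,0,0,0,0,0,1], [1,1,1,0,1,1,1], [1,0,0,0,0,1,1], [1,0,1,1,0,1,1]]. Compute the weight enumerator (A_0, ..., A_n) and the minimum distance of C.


Weight distribution: A_0 = 1, A_1 = 1, A_2 = 2, A_3 = 4, A_4 = 3, A_5 = 3, A_6 = 2. Minimum distance d = 1.

Enumerate all 2^4 = 16 messages m ∈ F_2^4.
For each, compute codeword c = mG in F_2^7, then tally its weight.
  m = 0000 → c = 0000000, weight = 0.
  m = 1000 → c = 0000001, weight = 1.
  m = 0100 → c = 1110111, weight = 6.
  m = 1100 → c = 1110110, weight = 5.
  m = 0010 → c = 1000011, weight = 3.
  m = 1010 → c = 1000010, weight = 2.
  m = 0110 → c = 0110100, weight = 3.
  m = 1110 → c = 0110101, weight = 4.
  m = 0001 → c = 1011011, weight = 5.
  m = 1001 → c = 1011010, weight = 4.
  m = 0101 → c = 0101100, weight = 3.
  m = 1101 → c = 0101101, weight = 4.
  m = 0011 → c = 0011000, weight = 2.
  m = 1011 → c = 0011001, weight = 3.
  m = 0111 → c = 1101111, weight = 6.
  m = 1111 → c = 1101110, weight = 5.
Tally weights:
  weight 0: 1 codewords.
  weight 1: 1 codewords.
  weight 2: 2 codewords.
  weight 3: 4 codewords.
  weight 4: 3 codewords.
  weight 5: 3 codewords.
  weight 6: 2 codewords.
Minimum distance d = smallest w > 0 with A_w > 0 = 1.
Sanity: Σ A_w = 16 = 2^4 = 16 ✓.


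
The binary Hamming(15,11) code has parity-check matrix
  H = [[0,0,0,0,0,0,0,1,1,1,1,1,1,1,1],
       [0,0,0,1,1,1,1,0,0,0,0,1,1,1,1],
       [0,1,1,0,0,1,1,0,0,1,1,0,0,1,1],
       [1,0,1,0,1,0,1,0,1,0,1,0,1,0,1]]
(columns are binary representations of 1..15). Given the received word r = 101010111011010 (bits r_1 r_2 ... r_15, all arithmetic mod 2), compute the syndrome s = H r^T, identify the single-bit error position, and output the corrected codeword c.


s = (1, 0, 0, 0)^T, error position = 8, corrected codeword c = 101010101011010

Compute s = H r^T mod 2 one row at a time:
  s_1 = 1 + 1 + 0 + 1 + 1 + 0 + 1 + 0 = 5 ≡ 1 (mod 2).
  s_2 = 0 + 1 + 0 + 1 + 1 + 0 + 1 + 0 = 4 ≡ 0 (mod 2).
  s_3 = 0 + 1 + 0 + 1 + 0 + 1 + 1 + 0 = 4 ≡ 0 (mod 2).
  s_4 = 1 + 1 + 1 + 1 + 1 + 1 + 0 + 0 = 6 ≡ 0 (mod 2).
s = (1, 0, 0, 0)^T — this equals column 8 of H (binary 1000), so error is at position 8.
Correct: flip bit 8 of r = 101010111011010 to get c = 101010101011010.


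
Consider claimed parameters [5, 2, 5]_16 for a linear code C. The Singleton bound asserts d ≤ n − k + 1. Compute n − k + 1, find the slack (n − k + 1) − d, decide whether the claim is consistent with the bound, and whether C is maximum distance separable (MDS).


Singleton RHS = n − k + 1 = 4, slack = -1, bound violated (no such code; not MDS).

Singleton bound: d ≤ n − k + 1.
Here n = 5, k = 2, so n − k + 1 = 4.
Given d = 5, check d ≤ 4: NO.
Slack = (n − k + 1) − d = -1.
The slack is negative: d = 5 exceeds n − k + 1 = 4 by 1, so the Singleton bound is violated and no linear [5, 2, 5]_16 code can exist. In particular it is not MDS (MDS requires d = n − k + 1 exactly).
Description: the claimed parameters are [5, 2, 5]_16; such a code would be impossible (violates the Singleton bound).


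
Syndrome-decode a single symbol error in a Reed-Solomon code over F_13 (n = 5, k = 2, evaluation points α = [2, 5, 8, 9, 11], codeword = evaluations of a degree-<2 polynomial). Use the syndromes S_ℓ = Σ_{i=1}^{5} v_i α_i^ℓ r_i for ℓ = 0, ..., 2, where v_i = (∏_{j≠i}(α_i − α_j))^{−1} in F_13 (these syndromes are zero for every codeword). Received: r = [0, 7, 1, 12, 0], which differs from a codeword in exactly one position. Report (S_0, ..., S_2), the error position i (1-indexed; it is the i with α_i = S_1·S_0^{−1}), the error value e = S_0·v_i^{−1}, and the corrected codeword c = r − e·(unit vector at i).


S = (8, 10, 6), error at position 5, error magnitude e = 5, c = [0, 7, 1, 12, 8].

Step 1: column multipliers v_i = (∏_{j≠i}(α_i − α_j))^{−1} mod 13.
  i = 1 (α = 2): (2−5)(2−8)(2−9)(2−11) = (−3)·(−6)·(−7)·(−9) = 1134 ≡ 3, so v_1 = 3^{−1} = 9 (mod 13).
  i = 2 (α = 5): (5−2)(5−8)(5−9)(5−11) = 3·(−3)·(−4)·(−6) = −216 ≡ 5, so v_2 = 5^{−1} = 8 (mod 13).
  i = 3 (α = 8): (8−2)(8−5)(8−9)(8−11) = 6·3·(−1)·(−3) = 54 ≡ 2, so v_3 = 2^{−1} = 7 (mod 13).
  i = 4 (α = 9): (9−2)(9−5)(9−8)(9−11) = 7·4·1·(−2) = −56 ≡ 9, so v_4 = 9^{−1} = 3 (mod 13).
  i = 5 (α = 11): (11−2)(11−5)(11−8)(11−9) = 9·6·3·2 = 324 ≡ 12, so v_5 = 12^{−1} = 12 (mod 13).
  v = [9, 8, 7, 3, 12].
Step 2: syndromes of r = [0, 7, 1, 12, 0] (all sums mod 13).
  S_0 = Σ v_i r_i = 9·0 + 8·7 + 7·1 + 3·12 + 12·0 = 99 ≡ 8.
  S_1 = Σ v_i α_i r_i = 9·2·0 + 8·5·7 + 7·8·1 + 3·9·12 + 12·11·0 = 660 ≡ 10.
  α_i^2 mod 13 = [4, 12, 12, 3, 4].
  S_2 = Σ v_i α_i^2 r_i = 9·4·0 + 8·12·7 + 7·12·1 + 3·3·12 + 12·4·0 = 864 ≡ 6.
  S = (8, 10, 6) ≠ 0, so r is not a codeword (an error is present).
Step 3: locate the error. For a single error e at position i, S_ℓ = v_i·e·α_i^ℓ, so α_err = S_1/S_0.
  S_0^{−1} = 8^{−1} = 5 (mod 13), so α_err = 10·5 = 50 ≡ 11 = α_5. Error position i = 5.
  Consistency check: S_2/S_1 = 6·4 = 24 ≡ 11 = α_err ✓ (single-error assumption holds).
Step 4: error magnitude e = S_0/v_5 = S_0·∏_{j≠5}(α_5 − α_j) = 8·12 = 96 ≡ 5 (mod 13).
Step 5: correct position 5: c_5 = r_5 − e = 0 − 5 ≡ 8 (mod 13). Hence c = [0, 7, 1, 12, 8].
  Check: interpolating c through the α_i gives m(x) = 4 + 11·x (degree < 2) with m(α_i) = c_i for every i, so c is indeed a codeword.


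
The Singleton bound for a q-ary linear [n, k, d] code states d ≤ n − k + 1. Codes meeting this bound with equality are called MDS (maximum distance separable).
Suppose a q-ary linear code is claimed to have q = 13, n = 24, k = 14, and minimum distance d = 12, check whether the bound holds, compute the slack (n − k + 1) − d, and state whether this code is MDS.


Singleton RHS = n − k + 1 = 11, slack = -1, bound violated (no such code; not MDS).

Singleton bound: d ≤ n − k + 1.
Here n = 24, k = 14, so n − k + 1 = 11.
Given d = 12, check d ≤ 11: NO.
Slack = (n − k + 1) − d = -1.
The slack is negative: d = 12 exceeds n − k + 1 = 11 by 1, so the Singleton bound is violated and no linear [24, 14, 12]_13 code can exist. In particular it is not MDS (MDS requires d = n − k + 1 exactly).
Description: the claimed parameters are [24, 14, 12]_13; such a code would be impossible (violates the Singleton bound).


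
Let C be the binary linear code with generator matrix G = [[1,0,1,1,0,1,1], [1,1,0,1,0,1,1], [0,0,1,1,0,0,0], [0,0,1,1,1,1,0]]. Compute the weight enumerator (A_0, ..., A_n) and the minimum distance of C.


Weight distribution: A_0 = 1, A_2 = 4, A_3 = 2, A_4 = 3, A_5 = 6. Minimum distance d = 2.

Enumerate all 2^4 = 16 messages m ∈ F_2^4.
For each, compute codeword c = mG in F_2^7, then tally its weight.
  m = 0000 → c = 0000000, weight = 0.
  m = 1000 → c = 1011011, weight = 5.
  m = 0100 → c = 1101011, weight = 5.
  m = 1100 → c = 0110000, weight = 2.
  m = 0010 → c = 0011000, weight = 2.
  m = 1010 → c = 1000011, weight = 3.
  m = 0110 → c = 1110011, weight = 5.
  m = 1110 → c = 0101000, weight = 2.
  m = 0001 → c = 0011110, weight = 4.
  m = 1001 → c = 1000101, weight = 3.
  m = 0101 → c = 1110101, weight = 5.
  m = 1101 → c = 0101110, weight = 4.
  m = 0011 → c = 0000110, weight = 2.
  m = 1011 → c = 1011101, weight = 5.
  m = 0111 → c = 1101101, weight = 5.
  m = 1111 → c = 0110110, weight = 4.
Tally weights:
  weight 0: 1 codewords.
  weight 2: 4 codewords.
  weight 3: 2 codewords.
  weight 4: 3 codewords.
  weight 5: 6 codewords.
Minimum distance d = smallest w > 0 with A_w > 0 = 2.
Sanity: Σ A_w = 16 = 2^4 = 16 ✓.


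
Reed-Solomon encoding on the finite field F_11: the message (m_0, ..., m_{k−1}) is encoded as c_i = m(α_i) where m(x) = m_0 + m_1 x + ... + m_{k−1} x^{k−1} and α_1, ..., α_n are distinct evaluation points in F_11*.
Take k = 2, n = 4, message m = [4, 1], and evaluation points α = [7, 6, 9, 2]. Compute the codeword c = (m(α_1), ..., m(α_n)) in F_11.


c = [0, 10, 2, 6]

Message polynomial: m(x) = 4 + 1·x (mod 11).
For each evaluation point α_i, compute m(α_i) mod 11:
  α_1 = 7: Horner steps 1 → 0, so m(7) = 0.
  α_2 = 6: Horner steps 1 → 10, so m(6) = 10.
  α_3 = 9: Horner steps 1 → 2, so m(9) = 2.
  α_4 = 2: Horner steps 1 → 6, so m(2) = 6.
Codeword c = [0, 10, 2, 6] ∈ F_11^4.


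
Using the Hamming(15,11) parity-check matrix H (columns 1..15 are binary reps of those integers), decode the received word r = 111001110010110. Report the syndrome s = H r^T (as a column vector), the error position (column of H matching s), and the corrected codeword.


s = (0, 0, 0, 1)^T, error position = 1, corrected codeword c = 011001110010110

Compute s = H r^T mod 2 one row at a time:
  s_1 = 1 + 0 + 0 + 1 + 0 + 1 + 1 + 0 = 4 ≡ 0 (mod 2).
  s_2 = 0 + 0 + 1 + 1 + 0 + 1 + 1 + 0 = 4 ≡ 0 (mod 2).
  s_3 = 1 + 1 + 1 + 1 + 0 + 1 + 1 + 0 = 6 ≡ 0 (mod 2).
  s_4 = 1 + 1 + 0 + 1 + 0 + 1 + 1 + 0 = 5 ≡ 1 (mod 2).
s = (0, 0, 0, 1)^T — this equals column 1 of H (binary 0001), so error is at position 1.
Correct: flip bit 1 of r = 111001110010110 to get c = 011001110010110.


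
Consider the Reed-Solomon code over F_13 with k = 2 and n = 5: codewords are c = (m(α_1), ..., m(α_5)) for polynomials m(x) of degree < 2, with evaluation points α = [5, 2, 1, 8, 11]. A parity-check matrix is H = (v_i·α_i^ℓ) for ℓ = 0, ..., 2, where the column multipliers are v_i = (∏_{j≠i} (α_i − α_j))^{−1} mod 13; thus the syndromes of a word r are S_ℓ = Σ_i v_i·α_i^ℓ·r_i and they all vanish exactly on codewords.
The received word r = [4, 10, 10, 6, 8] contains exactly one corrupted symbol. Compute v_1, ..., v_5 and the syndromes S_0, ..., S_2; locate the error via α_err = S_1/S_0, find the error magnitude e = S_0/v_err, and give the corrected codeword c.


S = (3, 6, 12), error at position 2, error magnitude e = 8, c = [4, 2, 10, 6, 8].

Step 1: column multipliers v_i = (∏_{j≠i}(α_i − α_j))^{−1} mod 13.
  i = 1 (α = 5): (5−2)(5−1)(5−8)(5−11) = 3·4·(−3)·(−6) = 216 ≡ 8, so v_1 = 8^{−1} = 5 (mod 13).
  i = 2 (α = 2): (2−5)(2−1)(2−8)(2−11) = (−3)·1·(−6)·(−9) = −162 ≡ 7, so v_2 = 7^{−1} = 2 (mod 13).
  i = 3 (α = 1): (1−5)(1−2)(1−8)(1−11) = (−4)·(−1)·(−7)·(−10) = 280 ≡ 7, so v_3 = 7^{−1} = 2 (mod 13).
  i = 4 (α = 8): (8−5)(8−2)(8−1)(8−11) = 3·6·7·(−3) = −378 ≡ 12, so v_4 = 12^{−1} = 12 (mod 13).
  i = 5 (α = 11): (11−5)(11−2)(11−1)(11−8) = 6·9·10·3 = 1620 ≡ 8, so v_5 = 8^{−1} = 5 (mod 13).
  v = [5, 2, 2, 12, 5].
Step 2: syndromes of r = [4, 10, 10, 6, 8] (all sums mod 13).
  S_0 = Σ v_i r_i = 5·4 + 2·10 + 2·10 + 12·6 + 5·8 = 172 ≡ 3.
  S_1 = Σ v_i α_i r_i = 5·5·4 + 2·2·10 + 2·1·10 + 12·8·6 + 5·11·8 = 1176 ≡ 6.
  α_i^2 mod 13 = [12, 4, 1, 12, 4].
  S_2 = Σ v_i α_i^2 r_i = 5·12·4 + 2·4·10 + 2·1·10 + 12·12·6 + 5·4·8 = 1364 ≡ 12.
  S = (3, 6, 12) ≠ 0, so r is not a codeword (an error is present).
Step 3: locate the error. For a single error e at position i, S_ℓ = v_i·e·α_i^ℓ, so α_err = S_1/S_0.
  S_0^{−1} = 3^{−1} = 9 (mod 13), so α_err = 6·9 = 54 ≡ 2 = α_2. Error position i = 2.
  Consistency check: S_2/S_1 = 12·11 = 132 ≡ 2 = α_err ✓ (single-error assumption holds).
Step 4: error magnitude e = S_0/v_2 = S_0·∏_{j≠2}(α_2 − α_j) = 3·7 = 21 ≡ 8 (mod 13).
Step 5: correct position 2: c_2 = r_2 − e = 10 − 8 ≡ 2 (mod 13). Hence c = [4, 2, 10, 6, 8].
  Check: interpolating c through the α_i gives m(x) = 5 + 5·x (degree < 2) with m(α_i) = c_i for every i, so c is indeed a codeword.


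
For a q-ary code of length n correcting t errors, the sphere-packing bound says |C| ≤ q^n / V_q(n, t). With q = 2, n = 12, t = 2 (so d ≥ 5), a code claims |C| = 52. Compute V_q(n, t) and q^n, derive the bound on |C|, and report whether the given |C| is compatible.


V_q(n, t) = 79, q^n = 4096, Hamming bound = 51, |C| = 52 > bound (violated).

Step 1: Compute V_q(n, t) = Σ_{j=0}^2 C(n, j) (q−1)^j.
  j = 0: C(12,0)·(1)^0 = 1·1 = 1.
  j = 1: C(12,1)·(1)^1 = 12·1 = 12.
  j = 2: C(12,2)·(1)^2 = 66·1 = 66.
  V_q(n, t) = 1 + 12 + 66 = 79.
Step 2: q^n = 2^12 = 4096.
Step 3: Hamming bound ⌊q^n / V_q(n,t)⌋ = ⌊4096/79⌋ = 51.
Step 4: Compare |C| = 52 to 51: violated.
The claimed |C| lies above the Hamming bound, so no 2-ary code of length 12 with d ≥ 5 can have 52 codewords.


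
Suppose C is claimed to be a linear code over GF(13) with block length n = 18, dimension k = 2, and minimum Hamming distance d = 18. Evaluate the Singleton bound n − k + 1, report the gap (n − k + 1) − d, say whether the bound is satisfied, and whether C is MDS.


Singleton RHS = n − k + 1 = 17, slack = -1, bound violated (no such code; not MDS).

Singleton bound: d ≤ n − k + 1.
Here n = 18, k = 2, so n − k + 1 = 17.
Given d = 18, check d ≤ 17: NO.
Slack = (n − k + 1) − d = -1.
The slack is negative: d = 18 exceeds n − k + 1 = 17 by 1, so the Singleton bound is violated and no linear [18, 2, 18]_13 code can exist. In particular it is not MDS (MDS requires d = n − k + 1 exactly).
Description: the claimed parameters are [18, 2, 18]_13; such a code would be impossible (violates the Singleton bound).


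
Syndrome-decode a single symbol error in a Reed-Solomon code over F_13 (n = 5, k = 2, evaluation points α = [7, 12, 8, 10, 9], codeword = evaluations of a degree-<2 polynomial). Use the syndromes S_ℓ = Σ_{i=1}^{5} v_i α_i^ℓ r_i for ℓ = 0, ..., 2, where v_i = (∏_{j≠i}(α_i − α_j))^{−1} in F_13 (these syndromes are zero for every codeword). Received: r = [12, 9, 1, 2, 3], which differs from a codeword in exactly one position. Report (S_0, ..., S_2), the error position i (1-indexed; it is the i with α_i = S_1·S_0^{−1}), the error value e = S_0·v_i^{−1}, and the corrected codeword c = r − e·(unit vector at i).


S = (10, 9, 12), error at position 4, error magnitude e = 10, c = [12, 9, 1, 5, 3].

Step 1: column multipliers v_i = (∏_{j≠i}(α_i − α_j))^{−1} mod 13.
  i = 1 (α = 7): (7−12)(7−8)(7−10)(7−9) = (−5)·(−1)·(−3)·(−2) = 30 ≡ 4, so v_1 = 4^{−1} = 10 (mod 13).
  i = 2 (α = 12): (12−7)(12−8)(12−10)(12−9) = 5·4·2·3 = 120 ≡ 3, so v_2 = 3^{−1} = 9 (mod 13).
  i = 3 (α = 8): (8−7)(8−12)(8−10)(8−9) = 1·(−4)·(−2)·(−1) = −8 ≡ 5, so v_3 = 5^{−1} = 8 (mod 13).
  i = 4 (α = 10): (10−7)(10−12)(10−8)(10−9) = 3·(−2)·2·1 = −12 ≡ 1, so v_4 = 1^{−1} = 1 (mod 13).
  i = 5 (α = 9): (9−7)(9−12)(9−8)(9−10) = 2·(−3)·1·(−1) = 6 ≡ 6, so v_5 = 6^{−1} = 11 (mod 13).
  v = [10, 9, 8, 1, 11].
Step 2: syndromes of r = [12, 9, 1, 2, 3] (all sums mod 13).
  S_0 = Σ v_i r_i = 10·12 + 9·9 + 8·1 + 1·2 + 11·3 = 244 ≡ 10.
  S_1 = Σ v_i α_i r_i = 10·7·12 + 9·12·9 + 8·8·1 + 1·10·2 + 11·9·3 = 2193 ≡ 9.
  α_i^2 mod 13 = [10, 1, 12, 9, 3].
  S_2 = Σ v_i α_i^2 r_i = 10·10·12 + 9·1·9 + 8·12·1 + 1·9·2 + 11·3·3 = 1494 ≡ 12.
  S = (10, 9, 12) ≠ 0, so r is not a codeword (an error is present).
Step 3: locate the error. For a single error e at position i, S_ℓ = v_i·e·α_i^ℓ, so α_err = S_1/S_0.
  S_0^{−1} = 10^{−1} = 4 (mod 13), so α_err = 9·4 = 36 ≡ 10 = α_4. Error position i = 4.
  Consistency check: S_2/S_1 = 12·3 = 36 ≡ 10 = α_err ✓ (single-error assumption holds).
Step 4: error magnitude e = S_0/v_4 = S_0·∏_{j≠4}(α_4 − α_j) = 10·1 = 10 ≡ 10 (mod 13).
Step 5: correct position 4: c_4 = r_4 − e = 2 − 10 ≡ 5 (mod 13). Hence c = [12, 9, 1, 5, 3].
  Check: interpolating c through the α_i gives m(x) = 11 + 2·x (degree < 2) with m(α_i) = c_i for every i, so c is indeed a codeword.


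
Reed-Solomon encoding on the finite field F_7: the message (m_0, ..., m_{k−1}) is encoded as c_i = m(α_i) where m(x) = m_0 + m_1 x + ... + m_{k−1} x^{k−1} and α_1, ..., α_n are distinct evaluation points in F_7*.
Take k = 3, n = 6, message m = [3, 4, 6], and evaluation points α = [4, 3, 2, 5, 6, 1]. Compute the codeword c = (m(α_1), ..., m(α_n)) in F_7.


c = [3, 6, 0, 5, 5, 6]

Message polynomial: m(x) = 3 + 4·x + 6·x^2 (mod 7).
For each evaluation point α_i, compute m(α_i) mod 7:
  α_1 = 4: Horner steps 6 → 0 → 3, so m(4) = 3.
  α_2 = 3: Horner steps 6 → 1 → 6, so m(3) = 6.
  α_3 = 2: Horner steps 6 → 2 → 0, so m(2) = 0.
  α_4 = 5: Horner steps 6 → 6 → 5, so m(5) = 5.
  α_5 = 6: Horner steps 6 → 5 → 5, so m(6) = 5.
  α_6 = 1: Horner steps 6 → 3 → 6, so m(1) = 6.
Codeword c = [3, 6, 0, 5, 5, 6] ∈ F_7^6.


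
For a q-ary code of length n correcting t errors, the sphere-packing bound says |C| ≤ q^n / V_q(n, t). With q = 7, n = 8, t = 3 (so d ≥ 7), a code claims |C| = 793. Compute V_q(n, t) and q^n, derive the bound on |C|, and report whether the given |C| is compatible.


V_q(n, t) = 13153, q^n = 5764801, Hamming bound = 438, |C| = 793 > bound (violated).

Step 1: Compute V_q(n, t) = Σ_{j=0}^3 C(n, j) (q−1)^j.
  j = 0: C(8,0)·(6)^0 = 1·1 = 1.
  j = 1: C(8,1)·(6)^1 = 8·6 = 48.
  j = 2: C(8,2)·(6)^2 = 28·36 = 1008.
  j = 3: C(8,3)·(6)^3 = 56·216 = 12096.
  V_q(n, t) = 1 + 48 + 1008 + 12096 = 13153.
Step 2: q^n = 7^8 = 5764801.
Step 3: Hamming bound ⌊q^n / V_q(n,t)⌋ = ⌊5764801/13153⌋ = 438.
Step 4: Compare |C| = 793 to 438: violated.
The claimed |C| lies above the Hamming bound, so no 7-ary code of length 8 with d ≥ 7 can have 793 codewords.


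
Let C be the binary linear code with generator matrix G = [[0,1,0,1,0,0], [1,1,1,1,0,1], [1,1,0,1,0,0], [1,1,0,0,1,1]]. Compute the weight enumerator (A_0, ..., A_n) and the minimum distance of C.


Weight distribution: A_0 = 1, A_1 = 1, A_2 = 2, A_3 = 6, A_4 = 5, A_5 = 1. Minimum distance d = 1.

Enumerate all 2^4 = 16 messages m ∈ F_2^4.
For each, compute codeword c = mG in F_2^6, then tally its weight.
  m = 0000 → c = 000000, weight = 0.
  m = 1000 → c = 010100, weight = 2.
  m = 0100 → c = 111101, weight = 5.
  m = 1100 → c = 101001, weight = 3.
  m = 0010 → c = 110100, weight = 3.
  m = 1010 → c = 100000, weight = 1.
  m = 0110 → c = 001001, weight = 2.
  m = 1110 → c = 011101, weight = 4.
  m = 0001 → c = 110011, weight = 4.
  m = 1001 → c = 100111, weight = 4.
  m = 0101 → c = 001110, weight = 3.
  m = 1101 → c = 011010, weight = 3.
  m = 0011 → c = 000111, weight = 3.
  m = 1011 → c = 010011, weight = 3.
  m = 0111 → c = 111010, weight = 4.
  m = 1111 → c = 101110, weight = 4.
Tally weights:
  weight 0: 1 codewords.
  weight 1: 1 codewords.
  weight 2: 2 codewords.
  weight 3: 6 codewords.
  weight 4: 5 codewords.
  weight 5: 1 codewords.
Minimum distance d = smallest w > 0 with A_w > 0 = 1.
Sanity: Σ A_w = 16 = 2^4 = 16 ✓.


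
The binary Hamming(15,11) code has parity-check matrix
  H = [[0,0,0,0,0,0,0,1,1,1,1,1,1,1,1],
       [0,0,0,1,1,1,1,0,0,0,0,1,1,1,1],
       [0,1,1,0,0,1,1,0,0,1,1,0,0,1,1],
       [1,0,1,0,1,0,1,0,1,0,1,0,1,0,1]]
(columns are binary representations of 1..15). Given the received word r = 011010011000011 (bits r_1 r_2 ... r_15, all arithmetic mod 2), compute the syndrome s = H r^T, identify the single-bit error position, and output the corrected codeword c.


s = (0, 1, 0, 0)^T, error position = 4, corrected codeword c = 011110011000011

Compute s = H r^T mod 2 one row at a time:
  s_1 = 1 + 1 + 0 + 0 + 0 + 0 + 1 + 1 = 4 ≡ 0 (mod 2).
  s_2 = 0 + 1 + 0 + 0 + 0 + 0 + 1 + 1 = 3 ≡ 1 (mod 2).
  s_3 = 1 + 1 + 0 + 0 + 0 + 0 + 1 + 1 = 4 ≡ 0 (mod 2).
  s_4 = 0 + 1 + 1 + 0 + 1 + 0 + 0 + 1 = 4 ≡ 0 (mod 2).
s = (0, 1, 0, 0)^T — this equals column 4 of H (binary 0100), so error is at position 4.
Correct: flip bit 4 of r = 011010011000011 to get c = 011110011000011.


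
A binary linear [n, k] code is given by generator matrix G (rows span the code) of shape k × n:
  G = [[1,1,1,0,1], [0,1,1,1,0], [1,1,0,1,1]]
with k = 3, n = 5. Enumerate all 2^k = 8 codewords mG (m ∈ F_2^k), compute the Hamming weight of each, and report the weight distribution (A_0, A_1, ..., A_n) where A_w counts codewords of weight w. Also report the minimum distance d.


Weight distribution: A_0 = 1, A_1 = 1, A_2 = 1, A_3 = 3, A_4 = 2. Minimum distance d = 1.

Enumerate all 2^3 = 8 messages m ∈ F_2^3.
For each, compute codeword c = mG in F_2^5, then tally its weight.
  m = 000 → c = 00000, weight = 0.
  m = 100 → c = 11101, weight = 4.
  m = 010 → c = 01110, weight = 3.
  m = 110 → c = 10011, weight = 3.
  m = 001 → c = 11011, weight = 4.
  m = 101 → c = 00110, weight = 2.
  m = 011 → c = 10101, weight = 3.
  m = 111 → c = 01000, weight = 1.
Tally weights:
  weight 0: 1 codewords.
  weight 1: 1 codewords.
  weight 2: 1 codewords.
  weight 3: 3 codewords.
  weight 4: 2 codewords.
Minimum distance d = smallest w > 0 with A_w > 0 = 1.
Sanity: Σ A_w = 8 = 2^3 = 8 ✓.


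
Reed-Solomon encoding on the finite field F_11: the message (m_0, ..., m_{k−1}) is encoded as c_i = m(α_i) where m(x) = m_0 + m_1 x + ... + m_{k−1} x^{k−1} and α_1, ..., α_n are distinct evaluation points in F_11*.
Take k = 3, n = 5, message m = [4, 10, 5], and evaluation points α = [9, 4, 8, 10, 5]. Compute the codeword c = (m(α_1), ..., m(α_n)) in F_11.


c = [4, 3, 8, 10, 3]

Message polynomial: m(x) = 4 + 10·x + 5·x^2 (mod 11).
For each evaluation point α_i, compute m(α_i) mod 11:
  α_1 = 9: Horner steps 5 → 0 → 4, so m(9) = 4.
  α_2 = 4: Horner steps 5 → 8 → 3, so m(4) = 3.
  α_3 = 8: Horner steps 5 → 6 → 8, so m(8) = 8.
  α_4 = 10: Horner steps 5 → 5 → 10, so m(10) = 10.
  α_5 = 5: Horner steps 5 → 2 → 3, so m(5) = 3.
Codeword c = [4, 3, 8, 10, 3] ∈ F_11^5.


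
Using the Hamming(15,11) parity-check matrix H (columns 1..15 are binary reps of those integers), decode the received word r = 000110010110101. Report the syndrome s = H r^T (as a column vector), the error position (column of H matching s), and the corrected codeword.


s = (1, 0, 1, 0)^T, error position = 10, corrected codeword c = 000110010010101

Compute s = H r^T mod 2 one row at a time:
  s_1 = 1 + 0 + 1 + 1 + 0 + 1 + 0 + 1 = 5 ≡ 1 (mod 2).
  s_2 = 1 + 1 + 0 + 0 + 0 + 1 + 0 + 1 = 4 ≡ 0 (mod 2).
  s_3 = 0 + 0 + 0 + 0 + 1 + 1 + 0 + 1 = 3 ≡ 1 (mod 2).
  s_4 = 0 + 0 + 1 + 0 + 0 + 1 + 1 + 1 = 4 ≡ 0 (mod 2).
s = (1, 0, 1, 0)^T — this equals column 10 of H (binary 1010), so error is at position 10.
Correct: flip bit 10 of r = 000110010110101 to get c = 000110010010101.


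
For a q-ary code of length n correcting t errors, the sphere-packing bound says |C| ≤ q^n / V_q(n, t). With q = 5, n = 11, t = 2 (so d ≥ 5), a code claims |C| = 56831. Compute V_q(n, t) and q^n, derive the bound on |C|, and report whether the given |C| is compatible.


V_q(n, t) = 925, q^n = 48828125, Hamming bound = 52787, |C| = 56831 > bound (violated).

Step 1: Compute V_q(n, t) = Σ_{j=0}^2 C(n, j) (q−1)^j.
  j = 0: C(11,0)·(4)^0 = 1·1 = 1.
  j = 1: C(11,1)·(4)^1 = 11·4 = 44.
  j = 2: C(11,2)·(4)^2 = 55·16 = 880.
  V_q(n, t) = 1 + 44 + 880 = 925.
Step 2: q^n = 5^11 = 48828125.
Step 3: Hamming bound ⌊q^n / V_q(n,t)⌋ = ⌊48828125/925⌋ = 52787.
Step 4: Compare |C| = 56831 to 52787: violated.
The claimed |C| lies above the Hamming bound, so no 5-ary code of length 11 with d ≥ 5 can have 56831 codewords.


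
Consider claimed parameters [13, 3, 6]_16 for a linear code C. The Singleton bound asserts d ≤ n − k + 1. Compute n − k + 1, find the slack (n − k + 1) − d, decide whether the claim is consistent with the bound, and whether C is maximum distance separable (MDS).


Singleton RHS = n − k + 1 = 11, slack = 5, bound satisfied, not MDS.

Singleton bound: d ≤ n − k + 1.
Here n = 13, k = 3, so n − k + 1 = 11.
Given d = 6, check d ≤ 11: YES.
Slack = (n − k + 1) − d = 5.
The code is NOT MDS (slack = 5 > 0).
Description: the claimed parameters are [13, 3, 6]_16; such a code would be non-MDS.


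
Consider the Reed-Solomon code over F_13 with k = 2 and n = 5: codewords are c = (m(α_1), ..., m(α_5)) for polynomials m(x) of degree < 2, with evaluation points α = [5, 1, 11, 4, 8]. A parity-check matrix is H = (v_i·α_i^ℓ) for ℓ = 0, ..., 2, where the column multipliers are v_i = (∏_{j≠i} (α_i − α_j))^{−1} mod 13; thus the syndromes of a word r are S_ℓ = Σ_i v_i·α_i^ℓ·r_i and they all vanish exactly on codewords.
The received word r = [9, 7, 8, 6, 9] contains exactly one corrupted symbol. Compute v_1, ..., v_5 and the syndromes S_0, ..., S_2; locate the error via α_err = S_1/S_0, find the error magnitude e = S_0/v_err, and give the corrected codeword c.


S = (11, 3, 2), error at position 1, error magnitude e = 12, c = [10, 7, 8, 6, 9].

Step 1: column multipliers v_i = (∏_{j≠i}(α_i − α_j))^{−1} mod 13.
  i = 1 (α = 5): (5−1)(5−11)(5−4)(5−8) = 4·(−6)·1·(−3) = 72 ≡ 7, so v_1 = 7^{−1} = 2 (mod 13).
  i = 2 (α = 1): (1−5)(1−11)(1−4)(1−8) = (−4)·(−10)·(−3)·(−7) = 840 ≡ 8, so v_2 = 8^{−1} = 5 (mod 13).
  i = 3 (α = 11): (11−5)(11−1)(11−4)(11−8) = 6·10·7·3 = 1260 ≡ 12, so v_3 = 12^{−1} = 12 (mod 13).
  i = 4 (α = 4): (4−5)(4−1)(4−11)(4−8) = (−1)·3·(−7)·(−4) = −84 ≡ 7, so v_4 = 7^{−1} = 2 (mod 13).
  i = 5 (α = 8): (8−5)(8−1)(8−11)(8−4) = 3·7·(−3)·4 = −252 ≡ 8, so v_5 = 8^{−1} = 5 (mod 13).
  v = [2, 5, 12, 2, 5].
Step 2: syndromes of r = [9, 7, 8, 6, 9] (all sums mod 13).
  S_0 = Σ v_i r_i = 2·9 + 5·7 + 12·8 + 2·6 + 5·9 = 206 ≡ 11.
  S_1 = Σ v_i α_i r_i = 2·5·9 + 5·1·7 + 12·11·8 + 2·4·6 + 5·8·9 = 1589 ≡ 3.
  α_i^2 mod 13 = [12, 1, 4, 3, 12].
  S_2 = Σ v_i α_i^2 r_i = 2·12·9 + 5·1·7 + 12·4·8 + 2·3·6 + 5·12·9 = 1211 ≡ 2.
  S = (11, 3, 2) ≠ 0, so r is not a codeword (an error is present).
Step 3: locate the error. For a single error e at position i, S_ℓ = v_i·e·α_i^ℓ, so α_err = S_1/S_0.
  S_0^{−1} = 11^{−1} = 6 (mod 13), so α_err = 3·6 = 18 ≡ 5 = α_1. Error position i = 1.
  Consistency check: S_2/S_1 = 2·9 = 18 ≡ 5 = α_err ✓ (single-error assumption holds).
Step 4: error magnitude e = S_0/v_1 = S_0·∏_{j≠1}(α_1 − α_j) = 11·7 = 77 ≡ 12 (mod 13).
Step 5: correct position 1: c_1 = r_1 − e = 9 − 12 ≡ 10 (mod 13). Hence c = [10, 7, 8, 6, 9].
  Check: interpolating c through the α_i gives m(x) = 3 + 4·x (degree < 2) with m(α_i) = c_i for every i, so c is indeed a codeword.


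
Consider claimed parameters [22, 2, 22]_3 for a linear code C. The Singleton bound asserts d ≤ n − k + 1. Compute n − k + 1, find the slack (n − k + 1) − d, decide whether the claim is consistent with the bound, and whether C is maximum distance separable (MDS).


Singleton RHS = n − k + 1 = 21, slack = -1, bound violated (no such code; not MDS).

Singleton bound: d ≤ n − k + 1.
Here n = 22, k = 2, so n − k + 1 = 21.
Given d = 22, check d ≤ 21: NO.
Slack = (n − k + 1) − d = -1.
The slack is negative: d = 22 exceeds n − k + 1 = 21 by 1, so the Singleton bound is violated and no linear [22, 2, 22]_3 code can exist. In particular it is not MDS (MDS requires d = n − k + 1 exactly).
Description: the claimed parameters are [22, 2, 22]_3; such a code would be impossible (violates the Singleton bound).


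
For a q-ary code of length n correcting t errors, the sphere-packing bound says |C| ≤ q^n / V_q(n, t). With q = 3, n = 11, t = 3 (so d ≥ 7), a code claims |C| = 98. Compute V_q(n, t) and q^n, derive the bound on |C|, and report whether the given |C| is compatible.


V_q(n, t) = 1563, q^n = 177147, Hamming bound = 113, |C| = 98 ≤ bound (satisfied).

Step 1: Compute V_q(n, t) = Σ_{j=0}^3 C(n, j) (q−1)^j.
  j = 0: C(11,0)·(2)^0 = 1·1 = 1.
  j = 1: C(11,1)·(2)^1 = 11·2 = 22.
  j = 2: C(11,2)·(2)^2 = 55·4 = 220.
  j = 3: C(11,3)·(2)^3 = 165·8 = 1320.
  V_q(n, t) = 1 + 22 + 220 + 1320 = 1563.
Step 2: q^n = 3^11 = 177147.
Step 3: Hamming bound ⌊q^n / V_q(n,t)⌋ = ⌊177147/1563⌋ = 113.
Step 4: Compare |C| = 98 to 113: satisfied.
The claimed |C| lies below the Hamming bound.


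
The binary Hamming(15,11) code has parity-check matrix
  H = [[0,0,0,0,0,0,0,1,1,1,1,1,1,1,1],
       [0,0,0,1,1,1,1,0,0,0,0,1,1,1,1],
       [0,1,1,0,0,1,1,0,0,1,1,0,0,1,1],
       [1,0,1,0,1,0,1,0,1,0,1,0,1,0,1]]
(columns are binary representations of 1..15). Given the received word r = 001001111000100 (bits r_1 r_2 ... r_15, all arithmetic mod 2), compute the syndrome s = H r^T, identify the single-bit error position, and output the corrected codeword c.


s = (1, 1, 1, 0)^T, error position = 14, corrected codeword c = 001001111000110

Compute s = H r^T mod 2 one row at a time:
  s_1 = 1 + 1 + 0 + 0 + 0 + 1 + 0 + 0 = 3 ≡ 1 (mod 2).
  s_2 = 0 + 0 + 1 + 1 + 0 + 1 + 0 + 0 = 3 ≡ 1 (mod 2).
  s_3 = 0 + 1 + 1 + 1 + 0 + 0 + 0 + 0 = 3 ≡ 1 (mod 2).
  s_4 = 0 + 1 + 0 + 1 + 1 + 0 + 1 + 0 = 4 ≡ 0 (mod 2).
s = (1, 1, 1, 0)^T — this equals column 14 of H (binary 1110), so error is at position 14.
Correct: flip bit 14 of r = 001001111000100 to get c = 001001111000110.


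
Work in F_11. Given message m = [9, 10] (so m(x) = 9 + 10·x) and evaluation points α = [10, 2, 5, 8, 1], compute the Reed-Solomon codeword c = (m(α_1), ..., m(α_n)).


c = [10, 7, 4, 1, 8]

Message polynomial: m(x) = 9 + 10·x (mod 11).
For each evaluation point α_i, compute m(α_i) mod 11:
  α_1 = 10: Horner steps 10 → 10, so m(10) = 10.
  α_2 = 2: Horner steps 10 → 7, so m(2) = 7.
  α_3 = 5: Horner steps 10 → 4, so m(5) = 4.
  α_4 = 8: Horner steps 10 → 1, so m(8) = 1.
  α_5 = 1: Horner steps 10 → 8, so m(1) = 8.
Codeword c = [10, 7, 4, 1, 8] ∈ F_11^5.


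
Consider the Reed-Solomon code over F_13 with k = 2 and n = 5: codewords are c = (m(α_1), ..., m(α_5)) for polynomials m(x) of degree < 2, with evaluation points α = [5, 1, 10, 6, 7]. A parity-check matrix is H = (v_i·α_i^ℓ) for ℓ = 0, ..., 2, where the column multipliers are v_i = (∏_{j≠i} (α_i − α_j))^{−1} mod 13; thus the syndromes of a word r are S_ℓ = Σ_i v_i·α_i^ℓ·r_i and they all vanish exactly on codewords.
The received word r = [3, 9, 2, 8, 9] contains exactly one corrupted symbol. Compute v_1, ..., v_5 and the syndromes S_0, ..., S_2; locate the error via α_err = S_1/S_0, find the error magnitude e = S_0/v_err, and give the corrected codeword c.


S = (3, 8, 4), error at position 5, error magnitude e = 9, c = [3, 9, 2, 8, 0].

Step 1: column multipliers v_i = (∏_{j≠i}(α_i − α_j))^{−1} mod 13.
  i = 1 (α = 5): (5−1)(5−10)(5−6)(5−7) = 4·(−5)·(−1)·(−2) = −40 ≡ 12, so v_1 = 12^{−1} = 12 (mod 13).
  i = 2 (α = 1): (1−5)(1−10)(1−6)(1−7) = (−4)·(−9)·(−5)·(−6) = 1080 ≡ 1, so v_2 = 1^{−1} = 1 (mod 13).
  i = 3 (α = 10): (10−5)(10−1)(10−6)(10−7) = 5·9·4·3 = 540 ≡ 7, so v_3 = 7^{−1} = 2 (mod 13).
  i = 4 (α = 6): (6−5)(6−1)(6−10)(6−7) = 1·5·(−4)·(−1) = 20 ≡ 7, so v_4 = 7^{−1} = 2 (mod 13).
  i = 5 (α = 7): (7−5)(7−1)(7−10)(7−6) = 2·6·(−3)·1 = −36 ≡ 3, so v_5 = 3^{−1} = 9 (mod 13).
  v = [12, 1, 2, 2, 9].
Step 2: syndromes of r = [3, 9, 2, 8, 9] (all sums mod 13).
  S_0 = Σ v_i r_i = 12·3 + 1·9 + 2·2 + 2·8 + 9·9 = 146 ≡ 3.
  S_1 = Σ v_i α_i r_i = 12·5·3 + 1·1·9 + 2·10·2 + 2·6·8 + 9·7·9 = 892 ≡ 8.
  α_i^2 mod 13 = [12, 1, 9, 10, 10].
  S_2 = Σ v_i α_i^2 r_i = 12·12·3 + 1·1·9 + 2·9·2 + 2·10·8 + 9·10·9 = 1447 ≡ 4.
  S = (3, 8, 4) ≠ 0, so r is not a codeword (an error is present).
Step 3: locate the error. For a single error e at position i, S_ℓ = v_i·e·α_i^ℓ, so α_err = S_1/S_0.
  S_0^{−1} = 3^{−1} = 9 (mod 13), so α_err = 8·9 = 72 ≡ 7 = α_5. Error position i = 5.
  Consistency check: S_2/S_1 = 4·5 = 20 ≡ 7 = α_err ✓ (single-error assumption holds).
Step 4: error magnitude e = S_0/v_5 = S_0·∏_{j≠5}(α_5 − α_j) = 3·3 = 9 ≡ 9 (mod 13).
Step 5: correct position 5: c_5 = r_5 − e = 9 − 9 ≡ 0 (mod 13). Hence c = [3, 9, 2, 8, 0].
  Check: interpolating c through the α_i gives m(x) = 4 + 5·x (degree < 2) with m(α_i) = c_i for every i, so c is indeed a codeword.


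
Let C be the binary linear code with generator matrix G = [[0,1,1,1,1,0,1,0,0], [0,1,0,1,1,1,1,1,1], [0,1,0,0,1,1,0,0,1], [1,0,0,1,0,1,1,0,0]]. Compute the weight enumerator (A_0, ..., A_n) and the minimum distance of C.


Weight distribution: A_0 = 1, A_3 = 3, A_4 = 4, A_5 = 4, A_6 = 2, A_7 = 1, A_8 = 1. Minimum distance d = 3.

Enumerate all 2^4 = 16 messages m ∈ F_2^4.
For each, compute codeword c = mG in F_2^9, then tally its weight.
  m = 0000 → c = 000000000, weight = 0.
  m = 1000 → c = 011110100, weight = 5.
  m = 0100 → c = 010111111, weight = 7.
  m = 1100 → c = 001001011, weight = 4.
  m = 0010 → c = 010011001, weight = 4.
  m = 1010 → c = 001101101, weight = 5.
  m = 0110 → c = 000100110, weight = 3.
  m = 1110 → c = 011010010, weight = 4.
  m = 0001 → c = 100101100, weight = 4.
  m = 1001 → c = 111011000, weight = 5.
  m = 0101 → c = 110010011, weight = 5.
  m = 1101 → c = 101100111, weight = 6.
  m = 0011 → c = 110110101, weight = 6.
  m = 1011 → c = 101000001, weight = 3.
  m = 0111 → c = 100001010, weight = 3.
  m = 1111 → c = 111111110, weight = 8.
Tally weights:
  weight 0: 1 codewords.
  weight 3: 3 codewords.
  weight 4: 4 codewords.
  weight 5: 4 codewords.
  weight 6: 2 codewords.
  weight 7: 1 codewords.
  weight 8: 1 codewords.
Minimum distance d = smallest w > 0 with A_w > 0 = 3.
Sanity: Σ A_w = 16 = 2^4 = 16 ✓.


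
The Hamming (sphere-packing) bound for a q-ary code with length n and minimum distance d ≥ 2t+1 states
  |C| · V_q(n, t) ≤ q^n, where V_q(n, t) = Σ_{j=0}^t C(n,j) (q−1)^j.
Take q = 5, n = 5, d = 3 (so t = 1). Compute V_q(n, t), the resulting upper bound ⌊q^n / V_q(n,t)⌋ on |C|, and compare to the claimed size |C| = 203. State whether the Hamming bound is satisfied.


V_q(n, t) = 21, q^n = 3125, Hamming bound = 148, |C| = 203 > bound (violated).

Step 1: Compute V_q(n, t) = Σ_{j=0}^1 C(n, j) (q−1)^j.
  j = 0: C(5,0)·(4)^0 = 1·1 = 1.
  j = 1: C(5,1)·(4)^1 = 5·4 = 20.
  V_q(n, t) = 1 + 20 = 21.
Step 2: q^n = 5^5 = 3125.
Step 3: Hamming bound ⌊q^n / V_q(n,t)⌋ = ⌊3125/21⌋ = 148.
Step 4: Compare |C| = 203 to 148: violated.
The claimed |C| lies above the Hamming bound, so no 5-ary code of length 5 with d ≥ 3 can have 203 codewords.


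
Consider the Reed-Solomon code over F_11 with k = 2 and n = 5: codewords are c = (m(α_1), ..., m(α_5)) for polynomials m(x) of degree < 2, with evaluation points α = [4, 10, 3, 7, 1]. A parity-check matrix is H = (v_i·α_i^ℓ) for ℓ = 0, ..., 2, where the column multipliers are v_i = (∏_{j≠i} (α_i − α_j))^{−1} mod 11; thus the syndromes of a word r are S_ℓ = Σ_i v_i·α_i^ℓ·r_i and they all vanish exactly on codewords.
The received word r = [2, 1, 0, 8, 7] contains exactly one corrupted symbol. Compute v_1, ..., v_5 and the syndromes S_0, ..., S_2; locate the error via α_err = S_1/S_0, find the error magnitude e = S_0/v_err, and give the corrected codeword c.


S = (9, 2, 9), error at position 2, error magnitude e = 9, c = [2, 3, 0, 8, 7].

Step 1: column multipliers v_i = (∏_{j≠i}(α_i − α_j))^{−1} mod 11.
  i = 1 (α = 4): (4−10)(4−3)(4−7)(4−1) = (−6)·1·(−3)·3 = 54 ≡ 10, so v_1 = 10^{−1} = 10 (mod 11).
  i = 2 (α = 10): (10−4)(10−3)(10−7)(10−1) = 6·7·3·9 = 1134 ≡ 1, so v_2 = 1^{−1} = 1 (mod 11).
  i = 3 (α = 3): (3−4)(3−10)(3−7)(3−1) = (−1)·(−7)·(−4)·2 = −56 ≡ 10, so v_3 = 10^{−1} = 10 (mod 11).
  i = 4 (α = 7): (7−4)(7−10)(7−3)(7−1) = 3·(−3)·4·6 = −216 ≡ 4, so v_4 = 4^{−1} = 3 (mod 11).
  i = 5 (α = 1): (1−4)(1−10)(1−3)(1−7) = (−3)·(−9)·(−2)·(−6) = 324 ≡ 5, so v_5 = 5^{−1} = 9 (mod 11).
  v = [10, 1, 10, 3, 9].
Step 2: syndromes of r = [2, 1, 0, 8, 7] (all sums mod 11).
  S_0 = Σ v_i r_i = 10·2 + 1·1 + 10·0 + 3·8 + 9·7 = 108 ≡ 9.
  S_1 = Σ v_i α_i r_i = 10·4·2 + 1·10·1 + 10·3·0 + 3·7·8 + 9·1·7 = 321 ≡ 2.
  α_i^2 mod 11 = [5, 1, 9, 5, 1].
  S_2 = Σ v_i α_i^2 r_i = 10·5·2 + 1·1·1 + 10·9·0 + 3·5·8 + 9·1·7 = 284 ≡ 9.
  S = (9, 2, 9) ≠ 0, so r is not a codeword (an error is present).
Step 3: locate the error. For a single error e at position i, S_ℓ = v_i·e·α_i^ℓ, so α_err = S_1/S_0.
  S_0^{−1} = 9^{−1} = 5 (mod 11), so α_err = 2·5 = 10 ≡ 10 = α_2. Error position i = 2.
  Consistency check: S_2/S_1 = 9·6 = 54 ≡ 10 = α_err ✓ (single-error assumption holds).
Step 4: error magnitude e = S_0/v_2 = S_0·∏_{j≠2}(α_2 − α_j) = 9·1 = 9 ≡ 9 (mod 11).
Step 5: correct position 2: c_2 = r_2 − e = 1 − 9 ≡ 3 (mod 11). Hence c = [2, 3, 0, 8, 7].
  Check: interpolating c through the α_i gives m(x) = 5 + 2·x (degree < 2) with m(α_i) = c_i for every i, so c is indeed a codeword.


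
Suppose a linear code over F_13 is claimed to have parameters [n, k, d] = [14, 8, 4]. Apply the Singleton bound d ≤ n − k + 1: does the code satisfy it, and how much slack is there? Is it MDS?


Singleton RHS = n − k + 1 = 7, slack = 3, bound satisfied, not MDS.

Singleton bound: d ≤ n − k + 1.
Here n = 14, k = 8, so n − k + 1 = 7.
Given d = 4, check d ≤ 7: YES.
Slack = (n − k + 1) − d = 3.
The code is NOT MDS (slack = 3 > 0).
Description: the claimed parameters are [14, 8, 4]_13; such a code would be non-MDS.


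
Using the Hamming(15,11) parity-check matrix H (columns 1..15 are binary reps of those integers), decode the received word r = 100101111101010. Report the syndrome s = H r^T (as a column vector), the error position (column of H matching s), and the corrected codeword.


s = (1, 1, 0, 1)^T, error position = 13, corrected codeword c = 100101111101110

Compute s = H r^T mod 2 one row at a time:
  s_1 = 1 + 1 + 1 + 0 + 1 + 0 + 1 + 0 = 5 ≡ 1 (mod 2).
  s_2 = 1 + 0 + 1 + 1 + 1 + 0 + 1 + 0 = 5 ≡ 1 (mod 2).
  s_3 = 0 + 0 + 1 + 1 + 1 + 0 + 1 + 0 = 4 ≡ 0 (mod 2).
  s_4 = 1 + 0 + 0 + 1 + 1 + 0 + 0 + 0 = 3 ≡ 1 (mod 2).
s = (1, 1, 0, 1)^T — this equals column 13 of H (binary 1101), so error is at position 13.
Correct: flip bit 13 of r = 100101111101010 to get c = 100101111101110.


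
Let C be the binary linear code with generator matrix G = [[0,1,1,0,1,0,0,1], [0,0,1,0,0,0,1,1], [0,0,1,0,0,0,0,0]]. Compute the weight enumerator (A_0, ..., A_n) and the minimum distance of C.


Weight distribution: A_0 = 1, A_1 = 1, A_2 = 1, A_3 = 3, A_4 = 2. Minimum distance d = 1.

Enumerate all 2^3 = 8 messages m ∈ F_2^3.
For each, compute codeword c = mG in F_2^8, then tally its weight.
  m = 000 → c = 00000000, weight = 0.
  m = 100 → c = 01101001, weight = 4.
  m = 010 → c = 00100011, weight = 3.
  m = 110 → c = 01001010, weight = 3.
  m = 001 → c = 00100000, weight = 1.
  m = 101 → c = 01001001, weight = 3.
  m = 011 → c = 00000011, weight = 2.
  m = 111 → c = 01101010, weight = 4.
Tally weights:
  weight 0: 1 codewords.
  weight 1: 1 codewords.
  weight 2: 1 codewords.
  weight 3: 3 codewords.
  weight 4: 2 codewords.
Minimum distance d = smallest w > 0 with A_w > 0 = 1.
Sanity: Σ A_w = 8 = 2^3 = 8 ✓.


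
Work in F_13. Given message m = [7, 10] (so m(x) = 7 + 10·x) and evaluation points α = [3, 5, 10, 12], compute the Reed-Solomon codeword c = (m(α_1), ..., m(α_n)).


c = [11, 5, 3, 10]

Message polynomial: m(x) = 7 + 10·x (mod 13).
For each evaluation point α_i, compute m(α_i) mod 13:
  α_1 = 3: Horner steps 10 → 11, so m(3) = 11.
  α_2 = 5: Horner steps 10 → 5, so m(5) = 5.
  α_3 = 10: Horner steps 10 → 3, so m(10) = 3.
  α_4 = 12: Horner steps 10 → 10, so m(12) = 10.
Codeword c = [11, 5, 3, 10] ∈ F_13^4.


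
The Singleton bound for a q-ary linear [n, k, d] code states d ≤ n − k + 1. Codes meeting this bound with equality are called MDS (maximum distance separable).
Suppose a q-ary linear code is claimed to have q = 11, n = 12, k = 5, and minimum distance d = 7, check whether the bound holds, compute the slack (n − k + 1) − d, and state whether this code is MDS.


Singleton RHS = n − k + 1 = 8, slack = 1, bound satisfied, not MDS.

Singleton bound: d ≤ n − k + 1.
Here n = 12, k = 5, so n − k + 1 = 8.
Given d = 7, check d ≤ 8: YES.
Slack = (n − k + 1) − d = 1.
The code is NOT MDS (slack = 1 > 0).
Description: the claimed parameters are [12, 5, 7]_11; such a code would be non-MDS.
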